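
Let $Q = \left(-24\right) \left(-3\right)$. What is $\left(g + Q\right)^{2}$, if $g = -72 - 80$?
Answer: $6400$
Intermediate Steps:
$g = -152$ ($g = -72 - 80 = -152$)
$Q = 72$
$\left(g + Q\right)^{2} = \left(-152 + 72\right)^{2} = \left(-80\right)^{2} = 6400$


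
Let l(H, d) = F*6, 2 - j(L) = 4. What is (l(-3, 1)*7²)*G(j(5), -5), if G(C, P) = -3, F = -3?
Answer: 2646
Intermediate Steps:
j(L) = -2 (j(L) = 2 - 1*4 = 2 - 4 = -2)
l(H, d) = -18 (l(H, d) = -3*6 = -18)
(l(-3, 1)*7²)*G(j(5), -5) = -18*7²*(-3) = -18*49*(-3) = -882*(-3) = 2646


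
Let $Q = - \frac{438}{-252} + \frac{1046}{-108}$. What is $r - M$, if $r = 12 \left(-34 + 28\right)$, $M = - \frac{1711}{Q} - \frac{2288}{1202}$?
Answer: $- \frac{257627035}{902702} \approx -285.4$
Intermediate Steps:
$Q = - \frac{1502}{189}$ ($Q = \left(-438\right) \left(- \frac{1}{252}\right) + 1046 \left(- \frac{1}{108}\right) = \frac{73}{42} - \frac{523}{54} = - \frac{1502}{189} \approx -7.9471$)
$M = \frac{192632491}{902702}$ ($M = - \frac{1711}{- \frac{1502}{189}} - \frac{2288}{1202} = \left(-1711\right) \left(- \frac{189}{1502}\right) - \frac{1144}{601} = \frac{323379}{1502} - \frac{1144}{601} = \frac{192632491}{902702} \approx 213.4$)
$r = -72$ ($r = 12 \left(-6\right) = -72$)
$r - M = -72 - \frac{192632491}{902702} = - \frac{257627035}{902702}$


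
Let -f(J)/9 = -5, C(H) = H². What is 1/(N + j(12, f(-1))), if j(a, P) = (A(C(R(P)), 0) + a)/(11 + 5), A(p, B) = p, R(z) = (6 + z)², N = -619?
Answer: 16/6755309 ≈ 2.3685e-6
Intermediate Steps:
f(J) = 45 (f(J) = -9*(-5) = 45)
j(a, P) = a/16 + (6 + P)⁴/16 (j(a, P) = (((6 + P)²)² + a)/(11 + 5) = ((6 + P)⁴ + a)/16 = (a + (6 + P)⁴)*(1/16) = a/16 + (6 + P)⁴/16)
1/(N + j(12, f(-1))) = 1/(-619 + ((1/16)*12 + (6 + 45)⁴/16)) = 1/(-619 + (¾ + (1/16)*51⁴)) = 1/(-619 + (¾ + (1/16)*6765201)) = 1/(-619 + (¾ + 6765201/16)) = 1/(-619 + 6765213/16) = 1/(6755309/16) = 16/6755309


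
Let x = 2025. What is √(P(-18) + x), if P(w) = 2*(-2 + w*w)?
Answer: √2669 ≈ 51.662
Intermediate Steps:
P(w) = -4 + 2*w² (P(w) = 2*(-2 + w²) = -4 + 2*w²)
√(P(-18) + x) = √((-4 + 2*(-18)²) + 2025) = √((-4 + 2*324) + 2025) = √((-4 + 648) + 2025) = √(644 + 2025) = √2669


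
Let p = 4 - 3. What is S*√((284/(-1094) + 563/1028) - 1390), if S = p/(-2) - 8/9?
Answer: -25*I*√109856479450645/5060844 ≈ -51.776*I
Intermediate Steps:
p = 1
S = -25/18 (S = 1/(-2) - 8/9 = 1*(-½) - 8*⅑ = -½ - 8/9 = -25/18 ≈ -1.3889)
S*√((284/(-1094) + 563/1028) - 1390) = -25*√((284/(-1094) + 563/1028) - 1390)/18 = -25*√((284*(-1/1094) + 563*(1/1028)) - 1390)/18 = -25*√((-142/547 + 563/1028) - 1390)/18 = -25*√(161985/562316 - 1390)/18 = -25*I*√109856479450645/5060844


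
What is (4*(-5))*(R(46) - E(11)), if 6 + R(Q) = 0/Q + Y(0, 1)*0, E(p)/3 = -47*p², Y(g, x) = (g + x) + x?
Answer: -341100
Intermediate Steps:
Y(g, x) = g + 2*x
E(p) = -141*p² (E(p) = 3*(-47*p²) = -141*p²)
R(Q) = -6 (R(Q) = -6 + (0/Q + (0 + 2*1)*0) = -6 + (0 + (0 + 2)*0) = -6 + (0 + 2*0) = -6 + (0 + 0) = -6 + 0 = -6)
(4*(-5))*(R(46) - E(11)) = (4*(-5))*(-6 - (-141)*11²) = -20*(-6 - (-141)*121) = -20*(-6 - 1*(-17061)) = -20*(-6 + 17061) = -20*17055 = -341100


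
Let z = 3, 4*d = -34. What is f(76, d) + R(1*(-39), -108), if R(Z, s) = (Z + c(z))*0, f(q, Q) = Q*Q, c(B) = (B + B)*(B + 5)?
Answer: 289/4 ≈ 72.250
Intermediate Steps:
d = -17/2 (d = (1/4)*(-34) = -17/2 ≈ -8.5000)
c(B) = 2*B*(5 + B) (c(B) = (2*B)*(5 + B) = 2*B*(5 + B))
f(q, Q) = Q**2
R(Z, s) = 0 (R(Z, s) = (Z + 2*3*(5 + 3))*0 = (Z + 2*3*8)*0 = (Z + 48)*0 = (48 + Z)*0 = 0)
f(76, d) + R(1*(-39), -108) = (-17/2)**2 + 0 = 289/4 + 0 = 289/4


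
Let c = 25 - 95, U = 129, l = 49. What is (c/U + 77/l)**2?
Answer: 863041/815409 ≈ 1.0584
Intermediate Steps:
c = -70
(c/U + 77/l)**2 = (-70/129 + 77/49)**2 = (-70*1/129 + 77*(1/49))**2 = (-70/129 + 11/7)**2 = (929/903)**2 = 863041/815409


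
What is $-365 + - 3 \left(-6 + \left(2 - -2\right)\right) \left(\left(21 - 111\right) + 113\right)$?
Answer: $-227$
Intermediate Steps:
$-365 + - 3 \left(-6 + \left(2 - -2\right)\right) \left(\left(21 - 111\right) + 113\right) = -365 + - 3 \left(-6 + \left(2 + 2\right)\right) \left(-90 + 113\right) = -365 + - 3 \left(-6 + 4\right) 23 = -365 + \left(-3\right) \left(-2\right) 23 = -365 + 6 \cdot 23 = -365 + 138 = -227$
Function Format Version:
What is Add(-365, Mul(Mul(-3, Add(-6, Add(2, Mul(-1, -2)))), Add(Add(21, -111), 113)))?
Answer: -227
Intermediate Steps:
Add(-365, Mul(Mul(-3, Add(-6, Add(2, Mul(-1, -2)))), Add(Add(21, -111), 113))) = Add(-365, Mul(Mul(-3, Add(-6, Add(2, 2))), Add(-90, 113))) = Add(-365, Mul(Mul(-3, Add(-6, 4)), 23)) = Add(-365, Mul(Mul(-3, -2), 23)) = Add(-365, Mul(6, 23)) = Add(-365, 138) = -227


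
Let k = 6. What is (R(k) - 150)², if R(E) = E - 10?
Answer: 23716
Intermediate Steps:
R(E) = -10 + E
(R(k) - 150)² = ((-10 + 6) - 150)² = (-4 - 150)² = (-154)² = 23716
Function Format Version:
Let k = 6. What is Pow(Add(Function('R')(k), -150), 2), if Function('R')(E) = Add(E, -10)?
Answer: 23716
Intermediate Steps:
Function('R')(E) = Add(-10, E)
Pow(Add(Function('R')(k), -150), 2) = Pow(Add(Add(-10, 6), -150), 2) = Pow(Add(-4, -150), 2) = Pow(-154, 2) = 23716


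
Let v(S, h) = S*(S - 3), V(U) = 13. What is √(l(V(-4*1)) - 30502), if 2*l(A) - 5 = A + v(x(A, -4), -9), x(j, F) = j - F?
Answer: I*√30374 ≈ 174.28*I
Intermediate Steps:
v(S, h) = S*(-3 + S)
l(A) = 5/2 + A/2 + (1 + A)*(4 + A)/2 (l(A) = 5/2 + (A + (A - 1*(-4))*(-3 + (A - 1*(-4))))/2 = 5/2 + (A + (A + 4)*(-3 + (A + 4)))/2 = 5/2 + (A + (4 + A)*(-3 + (4 + A)))/2 = 5/2 + (A + (4 + A)*(1 + A))/2 = 5/2 + (A + (1 + A)*(4 + A))/2 = 5/2 + (A/2 + (1 + A)*(4 + A)/2) = 5/2 + A/2 + (1 + A)*(4 + A)/2)
√(l(V(-4*1)) - 30502) = √((9/2 + (½)*13² + 3*13) - 30502) = √((9/2 + (½)*169 + 39) - 30502) = √((9/2 + 169/2 + 39) - 30502) = √(128 - 30502) = √(-30374) = I*√30374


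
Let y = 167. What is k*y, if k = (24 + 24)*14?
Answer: 112224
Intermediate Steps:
k = 672 (k = 48*14 = 672)
k*y = 672*167 = 112224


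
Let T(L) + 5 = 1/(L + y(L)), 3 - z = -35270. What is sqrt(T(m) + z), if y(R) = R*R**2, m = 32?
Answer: sqrt(94856812882)/1640 ≈ 187.80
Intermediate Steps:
z = 35273 (z = 3 - 1*(-35270) = 3 + 35270 = 35273)
y(R) = R**3
T(L) = -5 + 1/(L + L**3)
sqrt(T(m) + z) = sqrt((1 - 5*32 - 5*32**3)/(32 + 32**3) + 35273) = sqrt((1 - 160 - 5*32768)/(32 + 32768) + 35273) = sqrt((1 - 160 - 163840)/32800 + 35273) = sqrt((1/32800)*(-163999) + 35273) = sqrt(-163999/32800 + 35273) = sqrt(1156790401/32800) = sqrt(94856812882)/1640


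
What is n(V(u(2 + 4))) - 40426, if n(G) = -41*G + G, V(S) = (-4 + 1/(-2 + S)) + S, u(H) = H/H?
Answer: -40266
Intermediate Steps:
u(H) = 1
V(S) = -4 + S + 1/(-2 + S)
n(G) = -40*G
n(V(u(2 + 4))) - 40426 = -40*(9 + 1**2 - 6*1)/(-2 + 1) - 40426 = -40*(9 + 1 - 6)/(-1) - 40426 = -(-40)*4 - 40426 = -40*(-4) - 40426 = 160 - 40426 = -40266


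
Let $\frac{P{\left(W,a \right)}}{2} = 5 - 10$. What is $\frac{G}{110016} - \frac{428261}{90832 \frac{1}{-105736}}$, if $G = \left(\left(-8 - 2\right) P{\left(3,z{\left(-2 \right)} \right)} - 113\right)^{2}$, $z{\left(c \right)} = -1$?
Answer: $\frac{311363193599509}{624560832} \approx 4.9853 \cdot 10^{5}$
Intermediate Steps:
$P{\left(W,a \right)} = -10$ ($P{\left(W,a \right)} = 2 \left(5 - 10\right) = 2 \left(-5\right) = -10$)
$G = 169$ ($G = \left(\left(-8 - 2\right) \left(-10\right) - 113\right)^{2} = \left(\left(-10\right) \left(-10\right) - 113\right)^{2} = \left(100 - 113\right)^{2} = \left(-13\right)^{2} = 169$)
$\frac{G}{110016} - \frac{428261}{90832 \frac{1}{-105736}} = \frac{169}{110016} - \frac{428261}{90832 \frac{1}{-105736}} = 169 \cdot \frac{1}{110016} - \frac{428261}{90832 \left(- \frac{1}{105736}\right)} = \frac{169}{110016} - \frac{428261}{- \frac{11354}{13217}} = \frac{169}{110016} - - \frac{5660325637}{11354} = \frac{169}{110016} + \frac{5660325637}{11354} = \frac{311363193599509}{624560832}$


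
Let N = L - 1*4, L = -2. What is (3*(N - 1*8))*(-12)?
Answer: 504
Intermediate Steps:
N = -6 (N = -2 - 1*4 = -2 - 4 = -6)
(3*(N - 1*8))*(-12) = (3*(-6 - 1*8))*(-12) = (3*(-6 - 8))*(-12) = (3*(-14))*(-12) = -42*(-12) = 504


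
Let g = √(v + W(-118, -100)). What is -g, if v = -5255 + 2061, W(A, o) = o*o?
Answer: -√6806 ≈ -82.499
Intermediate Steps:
W(A, o) = o²
v = -3194
g = √6806 (g = √(-3194 + (-100)²) = √(-3194 + 10000) = √6806 ≈ 82.499)
-g = -√6806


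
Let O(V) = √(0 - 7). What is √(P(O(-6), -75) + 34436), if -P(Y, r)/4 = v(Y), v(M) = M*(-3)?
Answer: 2*√(8609 + 3*I*√7) ≈ 185.57 + 0.085545*I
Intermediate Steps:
v(M) = -3*M
O(V) = I*√7 (O(V) = √(-7) = I*√7)
P(Y, r) = 12*Y (P(Y, r) = -(-12)*Y = 12*Y)
√(P(O(-6), -75) + 34436) = √(12*(I*√7) + 34436) = √(12*I*√7 + 34436) = √(34436 + 12*I*√7)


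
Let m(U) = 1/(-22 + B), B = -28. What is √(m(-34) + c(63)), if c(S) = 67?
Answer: √6698/10 ≈ 8.1841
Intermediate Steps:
m(U) = -1/50 (m(U) = 1/(-22 - 28) = 1/(-50) = -1/50)
√(m(-34) + c(63)) = √(-1/50 + 67) = √(3349/50) = √6698/10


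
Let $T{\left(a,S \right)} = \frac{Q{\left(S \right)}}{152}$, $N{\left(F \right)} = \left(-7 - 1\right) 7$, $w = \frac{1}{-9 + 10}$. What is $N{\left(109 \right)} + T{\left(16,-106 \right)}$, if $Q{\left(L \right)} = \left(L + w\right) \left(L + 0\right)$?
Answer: $\frac{1309}{76} \approx 17.224$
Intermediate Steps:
$w = 1$ ($w = 1^{-1} = 1$)
$Q{\left(L \right)} = L \left(1 + L\right)$ ($Q{\left(L \right)} = \left(L + 1\right) \left(L + 0\right) = \left(1 + L\right) L = L \left(1 + L\right)$)
$N{\left(F \right)} = -56$ ($N{\left(F \right)} = \left(-8\right) 7 = -56$)
$T{\left(a,S \right)} = \frac{S \left(1 + S\right)}{152}$
$N{\left(109 \right)} + T{\left(16,-106 \right)} = -56 + \frac{1}{152} \left(-106\right) \left(1 - 106\right) = -56 + \frac{1}{152} \left(-106\right) \left(-105\right) = -56 + \frac{5565}{76} = \frac{1309}{76}$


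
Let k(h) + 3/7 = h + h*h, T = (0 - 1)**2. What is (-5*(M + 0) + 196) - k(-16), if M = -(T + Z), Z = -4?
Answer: -410/7 ≈ -58.571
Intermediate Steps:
T = 1 (T = (-1)**2 = 1)
k(h) = -3/7 + h + h**2 (k(h) = -3/7 + (h + h*h) = -3/7 + (h + h**2) = -3/7 + h + h**2)
M = 3 (M = -(1 - 4) = -1*(-3) = 3)
(-5*(M + 0) + 196) - k(-16) = (-5*(3 + 0) + 196) - (-3/7 - 16 + (-16)**2) = (-5*3 + 196) - (-3/7 - 16 + 256) = (-15 + 196) - 1*1677/7 = 181 - 1677/7 = -410/7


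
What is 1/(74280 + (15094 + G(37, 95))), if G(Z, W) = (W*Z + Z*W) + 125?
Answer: 1/96529 ≈ 1.0360e-5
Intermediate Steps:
G(Z, W) = 125 + 2*W*Z (G(Z, W) = (W*Z + W*Z) + 125 = 2*W*Z + 125 = 125 + 2*W*Z)
1/(74280 + (15094 + G(37, 95))) = 1/(74280 + (15094 + (125 + 2*95*37))) = 1/(74280 + (15094 + (125 + 7030))) = 1/(74280 + (15094 + 7155)) = 1/(74280 + 22249) = 1/96529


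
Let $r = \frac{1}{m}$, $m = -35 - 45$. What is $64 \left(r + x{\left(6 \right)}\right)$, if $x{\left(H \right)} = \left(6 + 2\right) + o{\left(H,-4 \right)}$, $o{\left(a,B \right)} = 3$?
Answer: $\frac{3516}{5} \approx 703.2$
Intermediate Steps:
$m = -80$ ($m = -35 - 45 = -80$)
$r = - \frac{1}{80}$ ($r = \frac{1}{-80} = - \frac{1}{80} \approx -0.0125$)
$x{\left(H \right)} = 11$ ($x{\left(H \right)} = \left(6 + 2\right) + 3 = 8 + 3 = 11$)
$64 \left(r + x{\left(6 \right)}\right) = 64 \left(- \frac{1}{80} + 11\right) = 64 \cdot \frac{879}{80} = \frac{3516}{5}$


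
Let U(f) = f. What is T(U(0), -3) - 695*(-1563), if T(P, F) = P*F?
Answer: 1086285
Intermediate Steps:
T(P, F) = F*P
T(U(0), -3) - 695*(-1563) = -3*0 - 695*(-1563) = 0 + 1086285 = 1086285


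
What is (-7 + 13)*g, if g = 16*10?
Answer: 960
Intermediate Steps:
g = 160
(-7 + 13)*g = (-7 + 13)*160 = 6*160 = 960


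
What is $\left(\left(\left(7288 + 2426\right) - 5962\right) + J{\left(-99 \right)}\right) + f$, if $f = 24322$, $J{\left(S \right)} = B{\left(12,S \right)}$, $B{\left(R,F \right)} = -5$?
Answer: $28069$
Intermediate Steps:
$J{\left(S \right)} = -5$
$\left(\left(\left(7288 + 2426\right) - 5962\right) + J{\left(-99 \right)}\right) + f = \left(\left(\left(7288 + 2426\right) - 5962\right) - 5\right) + 24322 = \left(\left(9714 - 5962\right) - 5\right) + 24322 = \left(3752 - 5\right) + 24322 = 3747 + 24322 = 28069$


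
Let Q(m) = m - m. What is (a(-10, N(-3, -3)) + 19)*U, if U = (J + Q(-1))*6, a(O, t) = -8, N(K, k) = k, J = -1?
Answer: -66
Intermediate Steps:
Q(m) = 0
U = -6 (U = (-1 + 0)*6 = -1*6 = -6)
(a(-10, N(-3, -3)) + 19)*U = (-8 + 19)*(-6) = 11*(-6) = -66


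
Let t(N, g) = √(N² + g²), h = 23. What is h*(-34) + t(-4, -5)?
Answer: -782 + √41 ≈ -775.60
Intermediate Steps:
h*(-34) + t(-4, -5) = 23*(-34) + √((-4)² + (-5)²) = -782 + √(16 + 25) = -782 + √41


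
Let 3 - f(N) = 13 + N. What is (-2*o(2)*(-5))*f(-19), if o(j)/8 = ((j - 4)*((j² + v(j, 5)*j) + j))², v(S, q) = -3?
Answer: 0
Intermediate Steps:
f(N) = -10 - N (f(N) = 3 - (13 + N) = 3 + (-13 - N) = -10 - N)
o(j) = 8*(-4 + j)²*(j² - 2*j)² (o(j) = 8*((j - 4)*((j² - 3*j) + j))² = 8*((-4 + j)*(j² - 2*j))² = 8*((-4 + j)²*(j² - 2*j)²) = 8*(-4 + j)²*(j² - 2*j)²)
(-2*o(2)*(-5))*f(-19) = (-16*2²*(-4 + 2)²*(-2 + 2)²*(-5))*(-10 - 1*(-19)) = (-16*4*(-2)²*0²*(-5))*(-10 + 19) = (-16*4*4*0*(-5))*9 = (-2*0*(-5))*9 = (0*(-5))*9 = 0*9 = 0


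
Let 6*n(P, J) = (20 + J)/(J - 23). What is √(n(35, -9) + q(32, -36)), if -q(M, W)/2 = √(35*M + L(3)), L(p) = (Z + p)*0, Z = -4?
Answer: √(-33 - 4608*√70)/24 ≈ 8.1848*I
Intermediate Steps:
L(p) = 0 (L(p) = (-4 + p)*0 = 0)
n(P, J) = (20 + J)/(6*(-23 + J)) (n(P, J) = ((20 + J)/(J - 23))/6 = ((20 + J)/(-23 + J))/6 = (20 + J)/(6*(-23 + J)))
q(M, W) = -2*√35*√M (q(M, W) = -2*√(35*M + 0) = -2*√35*√M)
√(n(35, -9) + q(32, -36)) = √((20 - 9)/(6*(-23 - 9)) - 2*√35*√32) = √((⅙)*11/(-32) - 2*√35*4*√2) = √((⅙)*(-1/32)*11 - 8*√70) = √(-11/192 - 8*√70)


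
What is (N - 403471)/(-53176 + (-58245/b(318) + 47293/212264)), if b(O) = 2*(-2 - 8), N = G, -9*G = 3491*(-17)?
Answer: 758184083488/96022236033 ≈ 7.8959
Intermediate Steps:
G = 59347/9 (G = -3491*(-17)/9 = -⅑*(-59347) = 59347/9 ≈ 6594.1)
N = 59347/9 ≈ 6594.1
b(O) = -20 (b(O) = 2*(-10) = -20)
(N - 403471)/(-53176 + (-58245/b(318) + 47293/212264)) = (59347/9 - 403471)/(-53176 + (-58245/(-20) + 47293/212264)) = -3571892/(9*(-53176 + (-58245*(-1/20) + 47293*(1/212264)))) = -3571892/(9*(-53176 + (11649/4 + 47293/212264))) = -3571892/(9*(-53176 + 618213127/212264)) = -3571892/(9*(-10669137337/212264)) = -3571892/9*(-212264/10669137337) = 758184083488/96022236033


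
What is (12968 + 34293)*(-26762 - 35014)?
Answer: -2919595536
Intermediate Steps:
(12968 + 34293)*(-26762 - 35014) = 47261*(-61776) = -2919595536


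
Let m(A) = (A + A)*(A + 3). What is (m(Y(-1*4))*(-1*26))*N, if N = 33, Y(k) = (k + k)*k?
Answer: -1921920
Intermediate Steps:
Y(k) = 2*k**2 (Y(k) = (2*k)*k = 2*k**2)
m(A) = 2*A*(3 + A) (m(A) = (2*A)*(3 + A) = 2*A*(3 + A))
(m(Y(-1*4))*(-1*26))*N = ((2*(2*(-1*4)**2)*(3 + 2*(-1*4)**2))*(-1*26))*33 = ((2*(2*(-4)**2)*(3 + 2*(-4)**2))*(-26))*33 = ((2*(2*16)*(3 + 2*16))*(-26))*33 = ((2*32*(3 + 32))*(-26))*33 = ((2*32*35)*(-26))*33 = (2240*(-26))*33 = -58240*33 = -1921920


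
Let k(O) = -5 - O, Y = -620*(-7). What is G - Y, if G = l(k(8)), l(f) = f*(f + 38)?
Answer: -4665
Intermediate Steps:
Y = 4340
l(f) = f*(38 + f)
G = -325 (G = (-5 - 1*8)*(38 + (-5 - 1*8)) = (-5 - 8)*(38 + (-5 - 8)) = -13*(38 - 13) = -13*25 = -325)
G - Y = -325 - 1*4340 = -325 - 4340 = -4665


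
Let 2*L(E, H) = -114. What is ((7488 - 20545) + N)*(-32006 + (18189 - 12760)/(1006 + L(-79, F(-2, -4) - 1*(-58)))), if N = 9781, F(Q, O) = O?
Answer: 7652802780/73 ≈ 1.0483e+8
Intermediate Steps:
L(E, H) = -57 (L(E, H) = (1/2)*(-114) = -57)
((7488 - 20545) + N)*(-32006 + (18189 - 12760)/(1006 + L(-79, F(-2, -4) - 1*(-58)))) = ((7488 - 20545) + 9781)*(-32006 + (18189 - 12760)/(1006 - 57)) = (-13057 + 9781)*(-32006 + 5429/949) = -3276*(-32006 + 5429*(1/949)) = -3276*(-32006 + 5429/949) = -3276*(-30368265/949) = 7652802780/73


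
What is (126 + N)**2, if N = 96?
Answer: 49284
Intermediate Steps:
(126 + N)**2 = (126 + 96)**2 = 222**2 = 49284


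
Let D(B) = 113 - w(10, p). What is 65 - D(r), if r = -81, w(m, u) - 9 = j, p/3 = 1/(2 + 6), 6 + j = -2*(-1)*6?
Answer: -33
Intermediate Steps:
j = 6 (j = -6 - 2*(-1)*6 = -6 + 2*6 = -6 + 12 = 6)
p = 3/8 (p = 3/(2 + 6) = 3/8 ≈ 0.37500)
w(m, u) = 15 (w(m, u) = 9 + 6 = 15)
D(B) = 98 (D(B) = 113 - 1*15 = 113 - 15 = 98)
65 - D(r) = 65 - 1*98 = 65 - 98 = -33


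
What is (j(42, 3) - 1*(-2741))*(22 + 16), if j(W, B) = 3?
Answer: 104272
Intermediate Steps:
(j(42, 3) - 1*(-2741))*(22 + 16) = (3 - 1*(-2741))*(22 + 16) = (3 + 2741)*38 = 2744*38 = 104272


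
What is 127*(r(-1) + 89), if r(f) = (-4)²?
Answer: 13335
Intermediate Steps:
r(f) = 16
127*(r(-1) + 89) = 127*(16 + 89) = 127*105 = 13335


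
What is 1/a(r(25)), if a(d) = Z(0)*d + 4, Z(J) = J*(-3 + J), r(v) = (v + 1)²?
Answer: ¼ ≈ 0.25000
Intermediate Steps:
r(v) = (1 + v)²
a(d) = 4 (a(d) = (0*(-3 + 0))*d + 4 = (0*(-3))*d + 4 = 0*d + 4 = 0 + 4 = 4)
1/a(r(25)) = 1/4 = ¼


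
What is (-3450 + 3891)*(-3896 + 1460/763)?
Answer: -187184844/109 ≈ -1.7173e+6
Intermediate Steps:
(-3450 + 3891)*(-3896 + 1460/763) = 441*(-3896 + 1460*(1/763)) = 441*(-3896 + 1460/763) = 441*(-2971188/763) = -187184844/109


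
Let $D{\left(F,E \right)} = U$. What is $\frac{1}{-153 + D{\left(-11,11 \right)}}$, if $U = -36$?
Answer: $- \frac{1}{189} \approx -0.005291$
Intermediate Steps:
$D{\left(F,E \right)} = -36$
$\frac{1}{-153 + D{\left(-11,11 \right)}} = \frac{1}{-153 - 36} = \frac{1}{-189} = - \frac{1}{189}$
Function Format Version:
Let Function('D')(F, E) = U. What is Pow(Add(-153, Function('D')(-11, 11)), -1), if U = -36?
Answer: Rational(-1, 189) ≈ -0.0052910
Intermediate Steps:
Function('D')(F, E) = -36
Pow(Add(-153, Function('D')(-11, 11)), -1) = Pow(Add(-153, -36), -1) = Pow(-189, -1) = Rational(-1, 189)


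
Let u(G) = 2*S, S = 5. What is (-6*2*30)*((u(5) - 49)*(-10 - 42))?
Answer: -730080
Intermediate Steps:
u(G) = 10 (u(G) = 2*5 = 10)
(-6*2*30)*((u(5) - 49)*(-10 - 42)) = (-6*2*30)*((10 - 49)*(-10 - 42)) = (-12*30)*(-39*(-52)) = -360*2028 = -730080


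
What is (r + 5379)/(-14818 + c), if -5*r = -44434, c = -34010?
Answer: -71329/244140 ≈ -0.29216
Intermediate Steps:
r = 44434/5 (r = -⅕*(-44434) = 44434/5 ≈ 8886.8)
(r + 5379)/(-14818 + c) = (44434/5 + 5379)/(-14818 - 34010) = (71329/5)/(-48828) = (71329/5)*(-1/48828) = -71329/244140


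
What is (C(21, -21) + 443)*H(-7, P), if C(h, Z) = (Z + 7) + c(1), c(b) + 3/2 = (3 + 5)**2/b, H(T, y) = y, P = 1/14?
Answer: 983/28 ≈ 35.107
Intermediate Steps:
P = 1/14 ≈ 0.071429
c(b) = -3/2 + 64/b (c(b) = -3/2 + (3 + 5)**2/b = -3/2 + 8**2/b = -3/2 + 64/b)
C(h, Z) = 139/2 + Z (C(h, Z) = (Z + 7) + (-3/2 + 64/1) = (7 + Z) + (-3/2 + 64*1) = (7 + Z) + (-3/2 + 64) = (7 + Z) + 125/2 = 139/2 + Z)
(C(21, -21) + 443)*H(-7, P) = ((139/2 - 21) + 443)*(1/14) = (97/2 + 443)*(1/14) = (983/2)*(1/14) = 983/28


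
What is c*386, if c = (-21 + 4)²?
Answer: 111554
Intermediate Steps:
c = 289 (c = (-17)² = 289)
c*386 = 289*386 = 111554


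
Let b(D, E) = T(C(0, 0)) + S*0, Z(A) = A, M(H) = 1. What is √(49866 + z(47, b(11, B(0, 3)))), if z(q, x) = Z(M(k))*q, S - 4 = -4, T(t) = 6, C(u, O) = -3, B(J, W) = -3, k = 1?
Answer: √49913 ≈ 223.41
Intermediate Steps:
S = 0 (S = 4 - 4 = 0)
b(D, E) = 6 (b(D, E) = 6 + 0*0 = 6 + 0 = 6)
z(q, x) = q (z(q, x) = 1*q = q)
√(49866 + z(47, b(11, B(0, 3)))) = √(49866 + 47) = √49913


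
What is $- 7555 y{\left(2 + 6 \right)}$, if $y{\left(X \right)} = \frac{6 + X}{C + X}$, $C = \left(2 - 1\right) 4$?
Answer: $- \frac{52885}{6} \approx -8814.2$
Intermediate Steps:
$C = 4$ ($C = 1 \cdot 4 = 4$)
$y{\left(X \right)} = \frac{6 + X}{4 + X}$
$- 7555 y{\left(2 + 6 \right)} = - 7555 \frac{6 + \left(2 + 6\right)}{4 + \left(2 + 6\right)} = - 7555 \frac{6 + 8}{4 + 8} = - 7555 \cdot \frac{1}{12} \cdot 14 = \left(-7555\right) \frac{7}{6} = - \frac{52885}{6}$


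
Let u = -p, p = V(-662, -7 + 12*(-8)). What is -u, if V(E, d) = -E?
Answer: 662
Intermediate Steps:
p = 662 (p = -1*(-662) = 662)
u = -662 (u = -1*662 = -662)
-u = -1*(-662) = 662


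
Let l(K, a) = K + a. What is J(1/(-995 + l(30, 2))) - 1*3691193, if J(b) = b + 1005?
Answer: -3553651045/963 ≈ -3.6902e+6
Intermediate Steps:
J(b) = 1005 + b
J(1/(-995 + l(30, 2))) - 1*3691193 = (1005 + 1/(-995 + (30 + 2))) - 1*3691193 = (1005 + 1/(-995 + 32)) - 3691193 = (1005 + 1/(-963)) - 3691193 = (1005 - 1/963) - 3691193 = 967814/963 - 3691193 = -3553651045/963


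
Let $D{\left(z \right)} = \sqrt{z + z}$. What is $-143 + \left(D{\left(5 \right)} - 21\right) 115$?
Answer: $-2558 + 115 \sqrt{10} \approx -2194.3$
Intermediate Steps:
$D{\left(z \right)} = \sqrt{2} \sqrt{z}$ ($D{\left(z \right)} = \sqrt{2 z} = \sqrt{2} \sqrt{z}$)
$-143 + \left(D{\left(5 \right)} - 21\right) 115 = -143 + \left(\sqrt{2} \sqrt{5} - 21\right) 115 = -143 + \left(\sqrt{10} - 21\right) 115 = -143 + \left(-21 + \sqrt{10}\right) 115 = -143 - \left(2415 - 115 \sqrt{10}\right) = -2558 + 115 \sqrt{10}$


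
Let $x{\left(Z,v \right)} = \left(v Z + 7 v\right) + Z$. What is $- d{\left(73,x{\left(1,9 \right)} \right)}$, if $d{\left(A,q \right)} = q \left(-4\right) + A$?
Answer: $219$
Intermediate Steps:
$x{\left(Z,v \right)} = Z + 7 v + Z v$ ($x{\left(Z,v \right)} = \left(Z v + 7 v\right) + Z = \left(7 v + Z v\right) + Z = Z + 7 v + Z v$)
$d{\left(A,q \right)} = A - 4 q$ ($d{\left(A,q \right)} = - 4 q + A = A - 4 q$)
$- d{\left(73,x{\left(1,9 \right)} \right)} = - (73 - 4 \left(1 + 7 \cdot 9 + 1 \cdot 9\right)) = - (73 - 4 \left(1 + 63 + 9\right)) = - (73 - 292) = \left(-1\right) \left(-219\right) = 219$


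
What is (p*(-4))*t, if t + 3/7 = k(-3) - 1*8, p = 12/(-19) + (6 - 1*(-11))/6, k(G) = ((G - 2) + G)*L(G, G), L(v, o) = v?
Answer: -54718/399 ≈ -137.14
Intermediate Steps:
k(G) = G*(-2 + 2*G) (k(G) = ((G - 2) + G)*G = ((-2 + G) + G)*G = (-2 + 2*G)*G = G*(-2 + 2*G))
p = 251/114 (p = 12*(-1/19) + (6 + 11)*(⅙) = -12/19 + 17*(⅙) = -12/19 + 17/6 = 251/114 ≈ 2.2018)
t = 109/7 (t = -3/7 + (2*(-3)*(-1 - 3) - 1*8) = -3/7 + (2*(-3)*(-4) - 8) = -3/7 + (24 - 8) = -3/7 + 16 = 109/7 ≈ 15.571)
(p*(-4))*t = ((251/114)*(-4))*(109/7) = -502/57*109/7 = -54718/399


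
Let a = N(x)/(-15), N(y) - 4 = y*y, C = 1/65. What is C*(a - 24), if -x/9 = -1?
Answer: -89/195 ≈ -0.45641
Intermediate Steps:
x = 9 (x = -9*(-1) = 9)
C = 1/65 ≈ 0.015385
N(y) = 4 + y² (N(y) = 4 + y*y = 4 + y²)
a = -17/3 (a = (4 + 9²)/(-15) = (4 + 81)*(-1/15) = 85*(-1/15) = -17/3 ≈ -5.6667)
C*(a - 24) = (-17/3 - 24)/65 = (1/65)*(-89/3) = -89/195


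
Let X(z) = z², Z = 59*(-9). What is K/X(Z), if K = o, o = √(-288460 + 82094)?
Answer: I*√206366/281961 ≈ 0.0016111*I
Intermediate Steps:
Z = -531
o = I*√206366 (o = √(-206366) = I*√206366 ≈ 454.28*I)
K = I*√206366 ≈ 454.28*I
K/X(Z) = (I*√206366)/((-531)²) = (I*√206366)/281961 = (I*√206366)*(1/281961) = I*√206366/281961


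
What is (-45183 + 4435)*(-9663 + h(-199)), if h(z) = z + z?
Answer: 409965628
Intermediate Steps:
h(z) = 2*z
(-45183 + 4435)*(-9663 + h(-199)) = (-45183 + 4435)*(-9663 + 2*(-199)) = -40748*(-9663 - 398) = -40748*(-10061) = 409965628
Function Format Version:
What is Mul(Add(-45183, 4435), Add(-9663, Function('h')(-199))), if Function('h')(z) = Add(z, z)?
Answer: 409965628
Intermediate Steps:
Function('h')(z) = Mul(2, z)
Mul(Add(-45183, 4435), Add(-9663, Function('h')(-199))) = Mul(Add(-45183, 4435), Add(-9663, Mul(2, -199))) = Mul(-40748, Add(-9663, -398)) = Mul(-40748, -10061) = 409965628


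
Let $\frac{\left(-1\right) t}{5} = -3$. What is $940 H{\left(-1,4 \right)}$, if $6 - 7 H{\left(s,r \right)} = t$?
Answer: $- \frac{8460}{7} \approx -1208.6$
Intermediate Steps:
$t = 15$ ($t = \left(-5\right) \left(-3\right) = 15$)
$H{\left(s,r \right)} = - \frac{9}{7}$ ($H{\left(s,r \right)} = \frac{6}{7} - \frac{15}{7} = - \frac{9}{7}$)
$940 H{\left(-1,4 \right)} = 940 \left(- \frac{9}{7}\right) = - \frac{8460}{7}$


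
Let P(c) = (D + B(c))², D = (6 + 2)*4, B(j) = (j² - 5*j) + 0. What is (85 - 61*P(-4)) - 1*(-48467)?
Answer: -233512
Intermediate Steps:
B(j) = j² - 5*j
D = 32 (D = 8*4 = 32)
P(c) = (32 + c*(-5 + c))²
(85 - 61*P(-4)) - 1*(-48467) = (85 - 61*(32 - 4*(-5 - 4))²) - 1*(-48467) = (85 - 61*(32 - 4*(-9))²) + 48467 = (85 - 61*(32 + 36)²) + 48467 = (85 - 61*68²) + 48467 = (85 - 61*4624) + 48467 = (85 - 282064) + 48467 = -281979 + 48467 = -233512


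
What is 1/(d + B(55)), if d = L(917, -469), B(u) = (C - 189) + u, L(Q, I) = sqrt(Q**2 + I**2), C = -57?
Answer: 191/1024369 + 35*sqrt(866)/1024369 ≈ 0.0011919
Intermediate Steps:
L(Q, I) = sqrt(I**2 + Q**2)
B(u) = -246 + u (B(u) = (-57 - 189) + u = -246 + u)
d = 35*sqrt(866) (d = sqrt((-469)**2 + 917**2) = sqrt(219961 + 840889) = sqrt(1060850) = 35*sqrt(866) ≈ 1030.0)
1/(d + B(55)) = 1/(35*sqrt(866) + (-246 + 55)) = 1/(35*sqrt(866) - 191) = 1/(-191 + 35*sqrt(866))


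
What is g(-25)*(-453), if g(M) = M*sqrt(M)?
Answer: 56625*I ≈ 56625.0*I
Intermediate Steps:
g(M) = M**(3/2)
g(-25)*(-453) = (-25)**(3/2)*(-453) = -125*I*(-453) = 56625*I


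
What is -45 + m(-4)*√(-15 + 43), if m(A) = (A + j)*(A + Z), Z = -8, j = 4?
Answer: -45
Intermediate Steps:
m(A) = (-8 + A)*(4 + A) (m(A) = (A + 4)*(A - 8) = (4 + A)*(-8 + A) = (-8 + A)*(4 + A))
-45 + m(-4)*√(-15 + 43) = -45 + (-32 + (-4)² - 4*(-4))*√(-15 + 43) = -45 + (-32 + 16 + 16)*√28 = -45 + 0*(2*√7) = -45 + 0 = -45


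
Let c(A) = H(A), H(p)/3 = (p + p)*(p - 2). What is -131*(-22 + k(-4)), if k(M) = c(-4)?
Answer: -15982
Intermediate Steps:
H(p) = 6*p*(-2 + p) (H(p) = 3*((p + p)*(p - 2)) = 3*((2*p)*(-2 + p)) = 3*(2*p*(-2 + p)) = 6*p*(-2 + p))
c(A) = 6*A*(-2 + A)
k(M) = 144 (k(M) = 6*(-4)*(-2 - 4) = 6*(-4)*(-6) = 144)
-131*(-22 + k(-4)) = -131*(-22 + 144) = -131*122 = -15982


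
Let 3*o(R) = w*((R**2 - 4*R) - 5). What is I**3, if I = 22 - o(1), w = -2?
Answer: 125000/27 ≈ 4629.6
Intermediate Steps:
o(R) = 10/3 - 2*R**2/3 + 8*R/3 (o(R) = (-2*((R**2 - 4*R) - 5))/3 = (-2*(-5 + R**2 - 4*R))/3 = (10 - 2*R**2 + 8*R)/3 = 10/3 - 2*R**2/3 + 8*R/3)
I = 50/3 (I = 22 - (10/3 - 2/3*1**2 + (8/3)*1) = 22 - (10/3 - 2/3*1 + 8/3) = 22 - (10/3 - 2/3 + 8/3) = 22 - 1*16/3 = 22 - 16/3 = 50/3 ≈ 16.667)
I**3 = (50/3)**3 = 125000/27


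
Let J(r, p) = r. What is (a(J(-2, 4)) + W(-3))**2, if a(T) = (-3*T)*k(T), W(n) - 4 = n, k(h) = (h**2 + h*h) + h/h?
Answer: 3025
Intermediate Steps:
k(h) = 1 + 2*h**2 (k(h) = (h**2 + h**2) + 1 = 2*h**2 + 1 = 1 + 2*h**2)
W(n) = 4 + n
a(T) = -3*T*(1 + 2*T**2) (a(T) = (-3*T)*(1 + 2*T**2) = -3*T*(1 + 2*T**2))
(a(J(-2, 4)) + W(-3))**2 = ((-6*(-2)**3 - 3*(-2)) + (4 - 3))**2 = ((-6*(-8) + 6) + 1)**2 = ((48 + 6) + 1)**2 = (54 + 1)**2 = 55**2 = 3025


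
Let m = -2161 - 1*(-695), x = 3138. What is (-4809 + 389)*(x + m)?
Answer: -7390240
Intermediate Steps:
m = -1466 (m = -2161 + 695 = -1466)
(-4809 + 389)*(x + m) = (-4809 + 389)*(3138 - 1466) = -4420*1672 = -7390240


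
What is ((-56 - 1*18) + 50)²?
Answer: 576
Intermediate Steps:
((-56 - 1*18) + 50)² = ((-56 - 18) + 50)² = (-74 + 50)² = (-24)² = 576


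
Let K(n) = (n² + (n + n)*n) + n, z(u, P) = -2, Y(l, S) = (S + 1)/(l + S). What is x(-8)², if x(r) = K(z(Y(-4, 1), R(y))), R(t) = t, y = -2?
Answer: 100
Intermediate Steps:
Y(l, S) = (1 + S)/(S + l)
K(n) = n + 3*n² (K(n) = (n² + (2*n)*n) + n = (n² + 2*n²) + n = 3*n² + n = n + 3*n²)
x(r) = 10 (x(r) = -2*(1 + 3*(-2)) = -2*(1 - 6) = -2*(-5) = 10)
x(-8)² = 10² = 100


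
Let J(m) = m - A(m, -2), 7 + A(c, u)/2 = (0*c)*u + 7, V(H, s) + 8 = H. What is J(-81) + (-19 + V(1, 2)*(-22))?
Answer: 54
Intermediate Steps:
V(H, s) = -8 + H
A(c, u) = 0 (A(c, u) = -14 + 2*((0*c)*u + 7) = -14 + 2*(0*u + 7) = -14 + 2*(0 + 7) = -14 + 2*7 = -14 + 14 = 0)
J(m) = m (J(m) = m - 1*0 = m + 0 = m)
J(-81) + (-19 + V(1, 2)*(-22)) = -81 + (-19 + (-8 + 1)*(-22)) = -81 + (-19 - 7*(-22)) = -81 + (-19 + 154) = -81 + 135 = 54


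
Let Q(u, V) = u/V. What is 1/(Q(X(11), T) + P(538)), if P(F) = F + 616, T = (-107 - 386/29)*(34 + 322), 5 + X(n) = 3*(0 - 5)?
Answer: 310521/358341379 ≈ 0.00086655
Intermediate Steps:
X(n) = -20 (X(n) = -5 + 3*(0 - 5) = -5 + 3*(-5) = -5 - 15 = -20)
T = -1242084/29 (T = (-107 - 386*1/29)*356 = (-107 - 386/29)*356 = -3489/29*356 = -1242084/29 ≈ -42831.)
P(F) = 616 + F
1/(Q(X(11), T) + P(538)) = 1/(-20/(-1242084/29) + (616 + 538)) = 1/(-20*(-29/1242084) + 1154) = 1/(145/310521 + 1154) = 1/(358341379/310521) = 310521/358341379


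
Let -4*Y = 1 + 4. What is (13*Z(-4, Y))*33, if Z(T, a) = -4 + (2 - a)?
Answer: -1287/4 ≈ -321.75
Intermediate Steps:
Y = -5/4 (Y = -(1 + 4)/4 = -¼*5 = -5/4 ≈ -1.2500)
Z(T, a) = -2 - a
(13*Z(-4, Y))*33 = (13*(-2 - 1*(-5/4)))*33 = (13*(-2 + 5/4))*33 = (13*(-¾))*33 = -39/4*33 = -1287/4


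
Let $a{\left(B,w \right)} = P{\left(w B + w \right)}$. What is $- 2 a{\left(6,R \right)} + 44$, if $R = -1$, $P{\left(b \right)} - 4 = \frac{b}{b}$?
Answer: $34$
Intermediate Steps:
$P{\left(b \right)} = 5$ ($P{\left(b \right)} = 4 + \frac{b}{b} = 4 + 1 = 5$)
$a{\left(B,w \right)} = 5$
$- 2 a{\left(6,R \right)} + 44 = \left(-2\right) 5 + 44 = -10 + 44 = 34$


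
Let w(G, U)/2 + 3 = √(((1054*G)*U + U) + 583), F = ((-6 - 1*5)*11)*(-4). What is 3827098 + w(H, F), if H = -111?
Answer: 3827092 + 2*I*√56624029 ≈ 3.8271e+6 + 15050.0*I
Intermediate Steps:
F = 484 (F = ((-6 - 5)*11)*(-4) = -11*11*(-4) = -121*(-4) = 484)
w(G, U) = -6 + 2*√(583 + U + 1054*G*U) (w(G, U) = -6 + 2*√(((1054*G)*U + U) + 583) = -6 + 2*√((1054*G*U + U) + 583) = -6 + 2*√((U + 1054*G*U) + 583) = -6 + 2*√(583 + U + 1054*G*U))
3827098 + w(H, F) = 3827098 + (-6 + 2*√(583 + 484 + 1054*(-111)*484)) = 3827098 + (-6 + 2*√(583 + 484 - 56625096)) = 3827098 + (-6 + 2*√(-56624029)) = 3827098 + (-6 + 2*(I*√56624029)) = 3827098 + (-6 + 2*I*√56624029) = 3827092 + 2*I*√56624029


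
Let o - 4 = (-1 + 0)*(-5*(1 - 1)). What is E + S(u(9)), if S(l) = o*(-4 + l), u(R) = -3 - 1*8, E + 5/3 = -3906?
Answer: -11903/3 ≈ -3967.7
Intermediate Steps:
E = -11723/3 (E = -5/3 - 3906 = -11723/3 ≈ -3907.7)
u(R) = -11 (u(R) = -3 - 8 = -11)
o = 4 (o = 4 + (-1 + 0)*(-5*(1 - 1)) = 4 - (-5)*0 = 4 - 1*0 = 4 + 0 = 4)
S(l) = -16 + 4*l (S(l) = 4*(-4 + l) = -16 + 4*l)
E + S(u(9)) = -11723/3 + (-16 + 4*(-11)) = -11723/3 + (-16 - 44) = -11723/3 - 60 = -11903/3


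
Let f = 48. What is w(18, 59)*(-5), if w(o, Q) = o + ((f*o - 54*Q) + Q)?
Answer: 11225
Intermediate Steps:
w(o, Q) = -53*Q + 49*o (w(o, Q) = o + ((48*o - 54*Q) + Q) = o + ((-54*Q + 48*o) + Q) = o + (-53*Q + 48*o) = -53*Q + 49*o)
w(18, 59)*(-5) = (-53*59 + 49*18)*(-5) = (-3127 + 882)*(-5) = -2245*(-5) = 11225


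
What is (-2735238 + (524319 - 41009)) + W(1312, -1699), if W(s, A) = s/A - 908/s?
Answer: -1254937236425/557272 ≈ -2.2519e+6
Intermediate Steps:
W(s, A) = -908/s + s/A
(-2735238 + (524319 - 41009)) + W(1312, -1699) = (-2735238 + (524319 - 41009)) + (-908/1312 + 1312/(-1699)) = (-2735238 + 483310) + (-908*1/1312 + 1312*(-1/1699)) = -2251928 + (-227/328 - 1312/1699) = -2251928 - 816009/557272 = -1254937236425/557272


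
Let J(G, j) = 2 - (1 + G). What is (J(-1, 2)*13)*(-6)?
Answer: -156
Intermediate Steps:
J(G, j) = 1 - G (J(G, j) = 2 + (-1 - G) = 1 - G)
(J(-1, 2)*13)*(-6) = ((1 - 1*(-1))*13)*(-6) = ((1 + 1)*13)*(-6) = (2*13)*(-6) = 26*(-6) = -156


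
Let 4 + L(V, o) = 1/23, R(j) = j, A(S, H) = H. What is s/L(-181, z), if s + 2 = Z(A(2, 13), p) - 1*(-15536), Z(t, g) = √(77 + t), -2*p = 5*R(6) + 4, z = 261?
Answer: -357282/91 - 69*√10/91 ≈ -3928.6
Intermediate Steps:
L(V, o) = -91/23 (L(V, o) = -4 + 1/23 = -91/23)
p = -17 (p = -(5*6 + 4)/2 = -(30 + 4)/2 = -½*34 = -17)
s = 15534 + 3*√10 (s = -2 + (√(77 + 13) - 1*(-15536)) = -2 + (√90 + 15536) = -2 + (3*√10 + 15536) = -2 + (15536 + 3*√10) = 15534 + 3*√10 ≈ 15543.)
s/L(-181, z) = (15534 + 3*√10)/(-91/23) = (15534 + 3*√10)*(-23/91) = -357282/91 - 69*√10/91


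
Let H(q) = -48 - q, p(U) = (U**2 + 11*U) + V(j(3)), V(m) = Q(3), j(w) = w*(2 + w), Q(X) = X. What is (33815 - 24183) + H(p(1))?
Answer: 9569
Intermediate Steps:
V(m) = 3
p(U) = 3 + U**2 + 11*U (p(U) = (U**2 + 11*U) + 3 = 3 + U**2 + 11*U)
(33815 - 24183) + H(p(1)) = (33815 - 24183) + (-48 - (3 + 1**2 + 11*1)) = 9632 + (-48 - (3 + 1 + 11)) = 9632 + (-48 - 1*15) = 9632 + (-48 - 15) = 9632 - 63 = 9569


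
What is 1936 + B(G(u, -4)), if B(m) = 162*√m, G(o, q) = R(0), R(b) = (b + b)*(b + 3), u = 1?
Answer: 1936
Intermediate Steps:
R(b) = 2*b*(3 + b) (R(b) = (2*b)*(3 + b) = 2*b*(3 + b))
G(o, q) = 0 (G(o, q) = 2*0*(3 + 0) = 2*0*3 = 0)
1936 + B(G(u, -4)) = 1936 + 162*√0 = 1936 + 162*0 = 1936 + 0 = 1936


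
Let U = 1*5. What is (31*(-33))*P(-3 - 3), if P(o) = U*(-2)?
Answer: 10230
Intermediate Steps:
U = 5
P(o) = -10 (P(o) = 5*(-2) = -10)
(31*(-33))*P(-3 - 3) = (31*(-33))*(-10) = -1023*(-10) = 10230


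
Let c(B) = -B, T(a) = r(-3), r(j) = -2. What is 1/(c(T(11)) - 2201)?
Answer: -1/2199 ≈ -0.00045475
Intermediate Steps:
T(a) = -2
1/(c(T(11)) - 2201) = 1/(-1*(-2) - 2201) = 1/(2 - 2201) = 1/(-2199) = -1/2199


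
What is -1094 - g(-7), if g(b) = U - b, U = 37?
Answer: -1138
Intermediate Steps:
g(b) = 37 - b
-1094 - g(-7) = -1094 - (37 - 1*(-7)) = -1094 - (37 + 7) = -1094 - 1*44 = -1094 - 44 = -1138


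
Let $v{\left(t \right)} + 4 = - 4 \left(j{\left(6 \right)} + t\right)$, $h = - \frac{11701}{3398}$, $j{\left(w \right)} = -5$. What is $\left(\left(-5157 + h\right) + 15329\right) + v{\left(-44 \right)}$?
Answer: $\frac{35205171}{3398} \approx 10361.0$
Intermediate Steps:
$h = - \frac{11701}{3398}$ ($h = \left(-11701\right) \frac{1}{3398} = - \frac{11701}{3398} \approx -3.4435$)
$v{\left(t \right)} = 16 - 4 t$ ($v{\left(t \right)} = -4 - 4 \left(-5 + t\right) = -4 - \left(-20 + 4 t\right) = 16 - 4 t$)
$\left(\left(-5157 + h\right) + 15329\right) + v{\left(-44 \right)} = \left(\left(-5157 - \frac{11701}{3398}\right) + 15329\right) + \left(16 - -176\right) = \left(- \frac{17535187}{3398} + 15329\right) + \left(16 + 176\right) = \frac{34552755}{3398} + 192 = \frac{35205171}{3398}$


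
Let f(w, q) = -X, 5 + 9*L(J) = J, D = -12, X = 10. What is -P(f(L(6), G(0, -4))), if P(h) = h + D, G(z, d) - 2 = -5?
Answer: 22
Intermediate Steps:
L(J) = -5/9 + J/9
G(z, d) = -3 (G(z, d) = 2 - 5 = -3)
f(w, q) = -10 (f(w, q) = -1*10 = -10)
P(h) = -12 + h (P(h) = h - 12 = -12 + h)
-P(f(L(6), G(0, -4))) = -(-12 - 10) = -1*(-22) = 22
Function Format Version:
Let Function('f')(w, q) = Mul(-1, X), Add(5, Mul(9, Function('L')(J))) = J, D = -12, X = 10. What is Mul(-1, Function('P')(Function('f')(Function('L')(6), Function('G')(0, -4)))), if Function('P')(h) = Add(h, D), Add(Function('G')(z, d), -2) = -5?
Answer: 22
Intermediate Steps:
Function('L')(J) = Add(Rational(-5, 9), Mul(Rational(1, 9), J))
Function('G')(z, d) = -3 (Function('G')(z, d) = Add(2, -5) = -3)
Function('f')(w, q) = -10 (Function('f')(w, q) = Mul(-1, 10) = -10)
Function('P')(h) = Add(-12, h) (Function('P')(h) = Add(h, -12) = Add(-12, h))
Mul(-1, Function('P')(Function('f')(Function('L')(6), Function('G')(0, -4)))) = Mul(-1, Add(-12, -10)) = Mul(-1, -22) = 22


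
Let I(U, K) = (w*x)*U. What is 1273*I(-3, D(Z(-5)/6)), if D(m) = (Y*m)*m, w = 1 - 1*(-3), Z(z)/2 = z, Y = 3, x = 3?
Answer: -45828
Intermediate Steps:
Z(z) = 2*z
w = 4 (w = 1 + 3 = 4)
D(m) = 3*m**2 (D(m) = (3*m)*m = 3*m**2)
I(U, K) = 12*U (I(U, K) = (4*3)*U = 12*U)
1273*I(-3, D(Z(-5)/6)) = 1273*(12*(-3)) = 1273*(-36) = -45828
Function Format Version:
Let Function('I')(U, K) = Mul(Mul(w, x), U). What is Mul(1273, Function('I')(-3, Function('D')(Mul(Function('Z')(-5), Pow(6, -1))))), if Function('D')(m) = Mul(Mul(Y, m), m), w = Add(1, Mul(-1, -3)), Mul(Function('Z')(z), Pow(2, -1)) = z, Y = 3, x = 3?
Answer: -45828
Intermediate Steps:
Function('Z')(z) = Mul(2, z)
w = 4 (w = Add(1, 3) = 4)
Function('D')(m) = Mul(3, Pow(m, 2)) (Function('D')(m) = Mul(Mul(3, m), m) = Mul(3, Pow(m, 2)))
Function('I')(U, K) = Mul(12, U) (Function('I')(U, K) = Mul(Mul(4, 3), U) = Mul(12, U))
Mul(1273, Function('I')(-3, Function('D')(Mul(Function('Z')(-5), Pow(6, -1))))) = Mul(1273, Mul(12, -3)) = Mul(1273, -36) = -45828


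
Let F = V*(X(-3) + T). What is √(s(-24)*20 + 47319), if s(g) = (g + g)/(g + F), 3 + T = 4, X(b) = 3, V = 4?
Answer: 3*√5271 ≈ 217.80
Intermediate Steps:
T = 1 (T = -3 + 4 = 1)
F = 16 (F = 4*(3 + 1) = 4*4 = 16)
s(g) = 2*g/(16 + g) (s(g) = (g + g)/(g + 16) = (2*g)/(16 + g) = 2*g/(16 + g))
√(s(-24)*20 + 47319) = √((2*(-24)/(16 - 24))*20 + 47319) = √((2*(-24)/(-8))*20 + 47319) = √((2*(-24)*(-⅛))*20 + 47319) = √(6*20 + 47319) = √(120 + 47319) = √47439 = 3*√5271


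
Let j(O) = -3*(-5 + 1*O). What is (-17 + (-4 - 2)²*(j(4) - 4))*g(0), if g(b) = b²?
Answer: 0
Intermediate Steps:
j(O) = 15 - 3*O (j(O) = -3*(-5 + O) = 15 - 3*O)
(-17 + (-4 - 2)²*(j(4) - 4))*g(0) = (-17 + (-4 - 2)²*((15 - 3*4) - 4))*0² = (-17 + (-6)²*((15 - 12) - 4))*0 = (-17 + 36*(3 - 4))*0 = (-17 + 36*(-1))*0 = (-17 - 36)*0 = -53*0 = 0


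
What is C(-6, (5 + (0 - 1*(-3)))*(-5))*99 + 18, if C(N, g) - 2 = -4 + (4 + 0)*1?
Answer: 216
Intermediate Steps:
C(N, g) = 2 (C(N, g) = 2 + (-4 + (4 + 0)*1) = 2 + (-4 + 4*1) = 2 + (-4 + 4) = 2 + 0 = 2)
C(-6, (5 + (0 - 1*(-3)))*(-5))*99 + 18 = 2*99 + 18 = 198 + 18 = 216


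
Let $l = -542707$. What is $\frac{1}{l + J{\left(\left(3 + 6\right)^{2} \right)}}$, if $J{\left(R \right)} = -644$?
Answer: $- \frac{1}{543351} \approx -1.8404 \cdot 10^{-6}$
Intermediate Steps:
$\frac{1}{l + J{\left(\left(3 + 6\right)^{2} \right)}} = \frac{1}{-542707 - 644} = \frac{1}{-543351} = - \frac{1}{543351}$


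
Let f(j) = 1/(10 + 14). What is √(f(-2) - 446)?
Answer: I*√64218/12 ≈ 21.118*I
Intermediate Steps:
f(j) = 1/24
√(f(-2) - 446) = √(1/24 - 446) = √(-10703/24) = I*√64218/12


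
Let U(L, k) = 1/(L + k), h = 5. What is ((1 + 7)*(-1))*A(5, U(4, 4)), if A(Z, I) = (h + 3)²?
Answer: -512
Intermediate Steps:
A(Z, I) = 64 (A(Z, I) = (5 + 3)² = 8² = 64)
((1 + 7)*(-1))*A(5, U(4, 4)) = ((1 + 7)*(-1))*64 = (8*(-1))*64 = -8*64 = -512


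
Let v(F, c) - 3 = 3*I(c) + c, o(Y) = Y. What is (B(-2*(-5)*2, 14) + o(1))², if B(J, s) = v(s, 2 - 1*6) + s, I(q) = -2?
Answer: 64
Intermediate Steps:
v(F, c) = -3 + c (v(F, c) = 3 + (3*(-2) + c) = 3 + (-6 + c) = -3 + c)
B(J, s) = -7 + s (B(J, s) = (-3 + (2 - 1*6)) + s = (-3 + (2 - 6)) + s = (-3 - 4) + s = -7 + s)
(B(-2*(-5)*2, 14) + o(1))² = ((-7 + 14) + 1)² = (7 + 1)² = 8² = 64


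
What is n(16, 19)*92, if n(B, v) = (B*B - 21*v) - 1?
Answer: -13248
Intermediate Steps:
n(B, v) = -1 + B**2 - 21*v (n(B, v) = (B**2 - 21*v) - 1 = -1 + B**2 - 21*v)
n(16, 19)*92 = (-1 + 16**2 - 21*19)*92 = (-1 + 256 - 399)*92 = -144*92 = -13248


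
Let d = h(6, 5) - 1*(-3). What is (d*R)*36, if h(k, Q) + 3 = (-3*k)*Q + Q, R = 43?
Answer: -131580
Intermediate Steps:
h(k, Q) = -3 + Q - 3*Q*k (h(k, Q) = -3 + ((-3*k)*Q + Q) = -3 + (-3*Q*k + Q) = -3 + (Q - 3*Q*k) = -3 + Q - 3*Q*k)
d = -85 (d = (-3 + 5 - 3*5*6) - 1*(-3) = (-3 + 5 - 90) + 3 = -88 + 3 = -85)
(d*R)*36 = -85*43*36 = -3655*36 = -131580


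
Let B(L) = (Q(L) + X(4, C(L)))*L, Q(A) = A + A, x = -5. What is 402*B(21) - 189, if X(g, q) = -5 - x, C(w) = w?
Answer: 354375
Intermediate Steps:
X(g, q) = 0 (X(g, q) = -5 - 1*(-5) = -5 + 5 = 0)
Q(A) = 2*A
B(L) = 2*L**2 (B(L) = (2*L + 0)*L = (2*L)*L = 2*L**2)
402*B(21) - 189 = 402*(2*21**2) - 189 = 402*(2*441) - 189 = 402*882 - 189 = 354564 - 189 = 354375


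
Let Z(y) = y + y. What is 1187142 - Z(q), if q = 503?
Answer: 1186136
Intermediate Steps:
Z(y) = 2*y
1187142 - Z(q) = 1187142 - 2*503 = 1187142 - 1*1006 = 1187142 - 1006 = 1186136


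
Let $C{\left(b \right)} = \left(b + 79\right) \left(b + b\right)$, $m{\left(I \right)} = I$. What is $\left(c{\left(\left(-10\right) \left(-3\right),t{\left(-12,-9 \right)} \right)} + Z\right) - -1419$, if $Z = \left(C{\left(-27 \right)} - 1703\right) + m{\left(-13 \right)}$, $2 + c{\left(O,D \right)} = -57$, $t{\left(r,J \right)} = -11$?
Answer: $-3164$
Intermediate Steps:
$C{\left(b \right)} = 2 b \left(79 + b\right)$ ($C{\left(b \right)} = \left(79 + b\right) 2 b = 2 b \left(79 + b\right)$)
$c{\left(O,D \right)} = -59$ ($c{\left(O,D \right)} = -2 - 57 = -59$)
$Z = -4524$ ($Z = \left(2 \left(-27\right) \left(79 - 27\right) - 1703\right) - 13 = \left(2 \left(-27\right) 52 - 1703\right) - 13 = \left(-2808 - 1703\right) - 13 = -4511 - 13 = -4524$)
$\left(c{\left(\left(-10\right) \left(-3\right),t{\left(-12,-9 \right)} \right)} + Z\right) - -1419 = \left(-59 - 4524\right) - -1419 = -4583 + 1419 = -3164$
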